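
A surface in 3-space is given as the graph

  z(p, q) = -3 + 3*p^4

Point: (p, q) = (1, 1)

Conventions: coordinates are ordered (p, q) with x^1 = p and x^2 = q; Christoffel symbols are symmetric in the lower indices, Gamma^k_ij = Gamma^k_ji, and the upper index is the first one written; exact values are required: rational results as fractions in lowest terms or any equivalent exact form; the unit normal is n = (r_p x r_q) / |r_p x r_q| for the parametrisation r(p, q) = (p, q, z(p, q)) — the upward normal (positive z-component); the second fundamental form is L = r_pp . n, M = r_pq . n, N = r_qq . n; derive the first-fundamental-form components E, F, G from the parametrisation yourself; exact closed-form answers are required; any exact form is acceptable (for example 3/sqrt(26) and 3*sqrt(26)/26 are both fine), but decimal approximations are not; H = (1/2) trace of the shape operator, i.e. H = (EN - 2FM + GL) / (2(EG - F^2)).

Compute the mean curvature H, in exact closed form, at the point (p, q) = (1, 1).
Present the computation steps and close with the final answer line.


z_p = 12, z_q = 0, z_pp = 36, z_pq = 0, z_qq = 0
E = 145, F = 0, G = 1; answer radicand W^2 = 145
unnormalised second-form numerators: l = 36, m = 0, n = 0; L = l/sqrt(145), and similarly M = m/sqrt(W^2), N = n/sqrt(W^2)
H = (E*n - 2*F*m + G*l) / (2*(EG - F^2)*sqrt(W^2)); E*n - 2*F*m + G*l = 36, EG - F^2 = 145, so H = (18/145)/sqrt(145)

Answer: H = 18*sqrt(145)/21025


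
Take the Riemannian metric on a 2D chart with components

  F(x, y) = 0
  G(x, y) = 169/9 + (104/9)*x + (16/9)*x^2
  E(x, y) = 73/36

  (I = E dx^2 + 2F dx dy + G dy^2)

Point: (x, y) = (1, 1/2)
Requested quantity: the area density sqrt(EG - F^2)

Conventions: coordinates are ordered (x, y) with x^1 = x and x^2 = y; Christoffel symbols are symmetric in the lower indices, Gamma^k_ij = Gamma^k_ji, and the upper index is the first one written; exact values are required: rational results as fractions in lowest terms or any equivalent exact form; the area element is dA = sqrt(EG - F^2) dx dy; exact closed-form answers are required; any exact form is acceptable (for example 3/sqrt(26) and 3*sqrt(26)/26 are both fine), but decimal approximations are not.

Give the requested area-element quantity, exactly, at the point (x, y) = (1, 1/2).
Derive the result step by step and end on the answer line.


E = 73/36, F = 0, G = 289/9; EG - F^2 = 21097/324

Answer: sqrt(EG - F^2) = 17*sqrt(73)/18


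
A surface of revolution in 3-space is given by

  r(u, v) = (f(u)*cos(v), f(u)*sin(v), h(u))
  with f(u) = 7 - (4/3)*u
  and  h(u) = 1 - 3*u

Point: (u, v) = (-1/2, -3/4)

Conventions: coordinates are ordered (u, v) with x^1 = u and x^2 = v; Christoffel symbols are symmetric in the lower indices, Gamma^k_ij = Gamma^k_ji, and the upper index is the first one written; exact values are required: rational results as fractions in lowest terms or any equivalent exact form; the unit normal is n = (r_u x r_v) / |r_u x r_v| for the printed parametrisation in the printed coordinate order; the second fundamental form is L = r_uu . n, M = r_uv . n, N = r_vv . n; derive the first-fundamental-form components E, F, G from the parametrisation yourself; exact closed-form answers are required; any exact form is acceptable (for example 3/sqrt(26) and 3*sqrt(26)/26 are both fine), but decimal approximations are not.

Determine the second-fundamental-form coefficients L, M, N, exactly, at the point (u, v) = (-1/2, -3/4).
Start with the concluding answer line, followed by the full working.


Answer: L = 0, M = 0, N = -69*sqrt(97)/97

f = 23/3, f' = -4/3, f'' = 0, h' = -3, h'' = 0
E = 97/9, F = 0, G = 529/9; answer radicand W^2 = 97/9
unnormalised second-form numerators: l = 0, m = 0, n = -23; L = l/sqrt(97/9), and similarly M = m/sqrt(W^2), N = n/sqrt(W^2)


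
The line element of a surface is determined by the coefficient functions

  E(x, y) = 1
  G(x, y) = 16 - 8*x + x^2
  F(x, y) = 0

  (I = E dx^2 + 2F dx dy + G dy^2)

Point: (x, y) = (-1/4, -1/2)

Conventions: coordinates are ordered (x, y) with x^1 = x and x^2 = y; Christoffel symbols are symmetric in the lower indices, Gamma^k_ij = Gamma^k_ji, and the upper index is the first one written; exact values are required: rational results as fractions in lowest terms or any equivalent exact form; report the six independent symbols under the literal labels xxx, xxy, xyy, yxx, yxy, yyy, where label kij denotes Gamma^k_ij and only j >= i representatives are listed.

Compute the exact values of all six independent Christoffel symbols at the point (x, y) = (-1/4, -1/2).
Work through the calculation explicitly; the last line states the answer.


E = 1, F = 0, G = 289/16 at the point
E_x = 0, E_y = 0, F_x = 0, F_y = 0, G_x = -17/2, G_y = 0
EG - F^2 = 289/16;  g^inv = (16/289) * [[289/16, 0], [0, 1]]
first-kind symbols [ij,l] = (1/2)(d_i g_jl + d_j g_il - d_l g_ij): [xx,x] = E_x/2 = 0, [xx,y] = F_x - E_y/2 = 0, [xy,x] = E_y/2 = 0, [xy,y] = G_x/2 = -17/4, [yy,x] = F_y - G_x/2 = 17/4, [yy,y] = G_y/2 = 0
Gamma^x_ij = (G*[ij,x] - F*[ij,y])/(EG - F^2), Gamma^y_ij = (E*[ij,y] - F*[ij,x])/(EG - F^2)

Answer: Gamma_xxx = 0, Gamma_xxy = 0, Gamma_xyy = 17/4, Gamma_yxx = 0, Gamma_yxy = -4/17, Gamma_yyy = 0


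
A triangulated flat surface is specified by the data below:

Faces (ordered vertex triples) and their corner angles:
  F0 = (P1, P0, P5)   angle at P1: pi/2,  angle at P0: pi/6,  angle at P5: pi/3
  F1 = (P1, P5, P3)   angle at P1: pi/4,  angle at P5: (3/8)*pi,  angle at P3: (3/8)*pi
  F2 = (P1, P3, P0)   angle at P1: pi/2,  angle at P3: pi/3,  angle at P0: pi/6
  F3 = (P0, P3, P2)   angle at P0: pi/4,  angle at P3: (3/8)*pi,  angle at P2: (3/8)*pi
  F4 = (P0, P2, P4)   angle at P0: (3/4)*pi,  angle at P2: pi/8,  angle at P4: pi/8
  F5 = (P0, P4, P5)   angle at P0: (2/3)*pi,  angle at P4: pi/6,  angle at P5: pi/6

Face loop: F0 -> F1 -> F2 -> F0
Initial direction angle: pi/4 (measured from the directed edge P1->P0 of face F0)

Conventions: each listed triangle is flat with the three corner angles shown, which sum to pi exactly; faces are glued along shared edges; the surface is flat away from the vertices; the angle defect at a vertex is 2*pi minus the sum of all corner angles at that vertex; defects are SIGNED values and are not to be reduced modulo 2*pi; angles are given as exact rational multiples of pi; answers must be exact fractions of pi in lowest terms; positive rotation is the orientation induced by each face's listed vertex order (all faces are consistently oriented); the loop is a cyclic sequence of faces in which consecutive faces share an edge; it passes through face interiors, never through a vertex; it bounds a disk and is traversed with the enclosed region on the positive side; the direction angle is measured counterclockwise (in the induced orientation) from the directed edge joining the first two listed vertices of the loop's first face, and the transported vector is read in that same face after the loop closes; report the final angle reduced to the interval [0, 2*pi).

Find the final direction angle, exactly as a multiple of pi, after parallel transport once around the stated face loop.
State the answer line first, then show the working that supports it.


Answer: final direction angle = pi

enclosed vertex P1: corner angles sum to (5/4)*pi, defect = 2*pi - (5/4)*pi = (3/4)*pi
final direction = starting direction + enclosed defect total, reduced mod 2*pi (induced orientation)
final angle = pi/4 + (3/4)*pi = pi (mod 2*pi)


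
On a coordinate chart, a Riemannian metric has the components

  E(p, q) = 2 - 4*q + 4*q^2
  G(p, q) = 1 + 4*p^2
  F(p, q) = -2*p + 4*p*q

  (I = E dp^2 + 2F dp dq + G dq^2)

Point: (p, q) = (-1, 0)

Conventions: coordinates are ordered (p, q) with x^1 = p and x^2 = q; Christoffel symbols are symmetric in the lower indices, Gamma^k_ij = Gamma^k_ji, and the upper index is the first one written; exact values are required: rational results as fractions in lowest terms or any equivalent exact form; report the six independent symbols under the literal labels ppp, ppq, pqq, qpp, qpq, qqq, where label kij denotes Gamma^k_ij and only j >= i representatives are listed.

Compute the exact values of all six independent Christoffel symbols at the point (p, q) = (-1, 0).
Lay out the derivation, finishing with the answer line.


E = 2, F = 2, G = 5 at the point
E_p = 0, E_q = -4, F_p = -2, F_q = -4, G_p = -8, G_q = 0
EG - F^2 = 6;  g^inv = (1/6) * [[5, -2], [-2, 2]]
first-kind symbols [ij,l] = (1/2)(d_i g_jl + d_j g_il - d_l g_ij): [pp,p] = E_p/2 = 0, [pp,q] = F_p - E_q/2 = 0, [pq,p] = E_q/2 = -2, [pq,q] = G_p/2 = -4, [qq,p] = F_q - G_p/2 = 0, [qq,q] = G_q/2 = 0
Gamma^p_ij = (G*[ij,p] - F*[ij,q])/(EG - F^2), Gamma^q_ij = (E*[ij,q] - F*[ij,p])/(EG - F^2)

Answer: Gamma_ppp = 0, Gamma_ppq = -1/3, Gamma_pqq = 0, Gamma_qpp = 0, Gamma_qpq = -2/3, Gamma_qqq = 0


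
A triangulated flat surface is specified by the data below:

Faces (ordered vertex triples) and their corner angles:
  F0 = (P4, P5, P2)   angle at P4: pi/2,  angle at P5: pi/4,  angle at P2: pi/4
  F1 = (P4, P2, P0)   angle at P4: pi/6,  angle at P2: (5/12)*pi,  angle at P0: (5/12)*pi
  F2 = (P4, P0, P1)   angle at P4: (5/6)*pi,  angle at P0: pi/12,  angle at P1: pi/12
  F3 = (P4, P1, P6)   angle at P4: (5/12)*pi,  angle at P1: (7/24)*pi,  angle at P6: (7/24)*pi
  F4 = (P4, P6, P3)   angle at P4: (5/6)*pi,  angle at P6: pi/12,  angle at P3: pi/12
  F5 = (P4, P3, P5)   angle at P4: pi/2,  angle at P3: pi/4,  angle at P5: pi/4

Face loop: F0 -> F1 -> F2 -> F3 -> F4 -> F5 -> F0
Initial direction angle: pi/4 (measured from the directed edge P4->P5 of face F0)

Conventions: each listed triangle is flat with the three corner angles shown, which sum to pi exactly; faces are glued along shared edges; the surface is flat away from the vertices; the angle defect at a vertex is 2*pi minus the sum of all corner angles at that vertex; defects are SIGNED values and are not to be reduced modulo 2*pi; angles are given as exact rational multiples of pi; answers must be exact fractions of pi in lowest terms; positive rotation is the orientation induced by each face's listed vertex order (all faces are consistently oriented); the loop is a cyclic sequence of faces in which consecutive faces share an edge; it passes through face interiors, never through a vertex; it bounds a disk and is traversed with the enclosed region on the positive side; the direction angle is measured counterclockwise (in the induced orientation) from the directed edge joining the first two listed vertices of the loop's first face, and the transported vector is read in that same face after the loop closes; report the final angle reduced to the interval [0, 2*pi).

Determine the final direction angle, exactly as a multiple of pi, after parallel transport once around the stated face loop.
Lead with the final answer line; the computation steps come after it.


Answer: final direction angle = pi

enclosed vertex P4: corner angles sum to (13/4)*pi, defect = 2*pi - (13/4)*pi = (-5/4)*pi
summing the enclosed defects onto the initial angle, mod 2*pi in the induced orientation:
final angle = pi/4 - (5/4)*pi = pi (mod 2*pi)


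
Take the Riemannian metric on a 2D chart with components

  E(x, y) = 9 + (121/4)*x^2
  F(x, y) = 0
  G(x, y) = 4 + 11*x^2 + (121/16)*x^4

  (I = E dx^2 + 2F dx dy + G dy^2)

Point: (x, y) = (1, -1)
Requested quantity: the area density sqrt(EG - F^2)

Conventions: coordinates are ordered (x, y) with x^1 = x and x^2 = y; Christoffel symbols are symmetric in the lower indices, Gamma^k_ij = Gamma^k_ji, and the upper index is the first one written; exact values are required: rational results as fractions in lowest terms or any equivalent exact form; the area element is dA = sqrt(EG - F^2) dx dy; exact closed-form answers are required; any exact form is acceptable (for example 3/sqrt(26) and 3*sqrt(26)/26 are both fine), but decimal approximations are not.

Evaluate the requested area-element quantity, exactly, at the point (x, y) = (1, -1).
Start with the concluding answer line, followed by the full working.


Answer: sqrt(EG - F^2) = 19*sqrt(157)/8

E = 157/4, F = 0, G = 361/16; EG - F^2 = 56677/64


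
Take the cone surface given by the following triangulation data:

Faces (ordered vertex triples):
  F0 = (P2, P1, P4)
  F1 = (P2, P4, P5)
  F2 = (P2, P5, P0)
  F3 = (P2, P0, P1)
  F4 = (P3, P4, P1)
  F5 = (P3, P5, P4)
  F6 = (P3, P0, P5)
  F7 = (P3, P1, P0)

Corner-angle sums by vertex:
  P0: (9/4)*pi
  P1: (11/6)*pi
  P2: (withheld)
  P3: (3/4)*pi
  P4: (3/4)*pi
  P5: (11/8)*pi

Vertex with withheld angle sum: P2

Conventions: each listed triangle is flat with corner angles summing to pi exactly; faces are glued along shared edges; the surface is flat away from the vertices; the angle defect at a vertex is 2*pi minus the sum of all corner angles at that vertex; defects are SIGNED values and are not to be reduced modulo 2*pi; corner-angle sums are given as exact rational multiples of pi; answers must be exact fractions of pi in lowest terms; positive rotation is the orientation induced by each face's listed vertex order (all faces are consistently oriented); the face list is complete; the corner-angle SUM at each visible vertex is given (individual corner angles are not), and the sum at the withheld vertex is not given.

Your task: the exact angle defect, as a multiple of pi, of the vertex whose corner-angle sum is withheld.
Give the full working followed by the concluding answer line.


V = 6, E = 12, F = 8; chi = V - E + F = 2
Gauss-Bonnet: total defect = 2*pi*chi = 4*pi; visible defects sum to (73/24)*pi

Answer: defect(P2) = (23/24)*pi


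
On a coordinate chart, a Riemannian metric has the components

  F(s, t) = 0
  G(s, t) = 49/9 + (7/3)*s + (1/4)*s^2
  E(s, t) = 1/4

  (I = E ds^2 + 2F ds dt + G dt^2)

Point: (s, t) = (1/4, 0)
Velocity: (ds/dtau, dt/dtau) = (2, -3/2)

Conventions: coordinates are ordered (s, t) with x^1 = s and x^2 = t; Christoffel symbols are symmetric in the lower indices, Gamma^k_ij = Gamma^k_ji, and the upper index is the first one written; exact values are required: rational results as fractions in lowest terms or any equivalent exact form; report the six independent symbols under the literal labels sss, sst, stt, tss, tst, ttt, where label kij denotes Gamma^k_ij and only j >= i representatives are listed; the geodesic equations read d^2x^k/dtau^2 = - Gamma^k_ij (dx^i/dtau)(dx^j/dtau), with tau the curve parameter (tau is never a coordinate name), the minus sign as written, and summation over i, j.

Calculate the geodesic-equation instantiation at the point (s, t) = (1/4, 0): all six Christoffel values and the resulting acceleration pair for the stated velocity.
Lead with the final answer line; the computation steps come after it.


Answer: Gamma_sss = 0, Gamma_sst = 0, Gamma_stt = -59/12, Gamma_tss = 0, Gamma_tst = 12/59, Gamma_ttt = 0; accelerations (d^2s/dtau^2, d^2t/dtau^2) = (177/16, 72/59)

E = 1/4, F = 0, G = 3481/576 at the point
E_s = 0, E_t = 0, F_s = 0, F_t = 0, G_s = 59/24, G_t = 0
EG - F^2 = 3481/2304;  g^inv = (2304/3481) * [[3481/576, 0], [0, 1/4]]
first-kind symbols [ij,l] = (1/2)(d_i g_jl + d_j g_il - d_l g_ij): [ss,s] = E_s/2 = 0, [ss,t] = F_s - E_t/2 = 0, [st,s] = E_t/2 = 0, [st,t] = G_s/2 = 59/48, [tt,s] = F_t - G_s/2 = -59/48, [tt,t] = G_t/2 = 0
Gamma^s_ij = (G*[ij,s] - F*[ij,t])/(EG - F^2), Gamma^t_ij = (E*[ij,t] - F*[ij,s])/(EG - F^2)
Gamma_sss = 0, Gamma_sst = 0, Gamma_stt = -59/12, Gamma_tss = 0, Gamma_tst = 12/59, Gamma_ttt = 0
d^2s/dtau^2 = -(Gamma_sss*(2)^2 + 2*Gamma_sst*(2)*(-3/2) + Gamma_stt*(-3/2)^2) = 177/16
d^2t/dtau^2 = -(Gamma_tss*(2)^2 + 2*Gamma_tst*(2)*(-3/2) + Gamma_ttt*(-3/2)^2) = 72/59


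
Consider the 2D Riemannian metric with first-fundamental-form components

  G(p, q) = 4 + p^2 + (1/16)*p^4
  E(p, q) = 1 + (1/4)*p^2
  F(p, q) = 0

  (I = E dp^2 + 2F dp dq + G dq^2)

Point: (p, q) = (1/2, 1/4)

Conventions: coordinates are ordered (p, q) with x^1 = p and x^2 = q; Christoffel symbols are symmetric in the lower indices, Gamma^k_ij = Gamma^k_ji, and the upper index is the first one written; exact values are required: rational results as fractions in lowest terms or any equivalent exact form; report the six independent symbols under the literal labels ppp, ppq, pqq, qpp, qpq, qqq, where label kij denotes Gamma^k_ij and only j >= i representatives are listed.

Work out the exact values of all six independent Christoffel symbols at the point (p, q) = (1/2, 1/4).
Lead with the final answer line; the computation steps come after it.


Answer: Gamma_ppp = 2/17, Gamma_ppq = 0, Gamma_pqq = -33/68, Gamma_qpp = 0, Gamma_qpq = 4/33, Gamma_qqq = 0

E = 17/16, F = 0, G = 1089/256 at the point
E_p = 1/4, E_q = 0, F_p = 0, F_q = 0, G_p = 33/32, G_q = 0
EG - F^2 = 18513/4096;  g^inv = (4096/18513) * [[1089/256, 0], [0, 17/16]]
first-kind symbols [ij,l] = (1/2)(d_i g_jl + d_j g_il - d_l g_ij): [pp,p] = E_p/2 = 1/8, [pp,q] = F_p - E_q/2 = 0, [pq,p] = E_q/2 = 0, [pq,q] = G_p/2 = 33/64, [qq,p] = F_q - G_p/2 = -33/64, [qq,q] = G_q/2 = 0
Gamma^p_ij = (G*[ij,p] - F*[ij,q])/(EG - F^2), Gamma^q_ij = (E*[ij,q] - F*[ij,p])/(EG - F^2)


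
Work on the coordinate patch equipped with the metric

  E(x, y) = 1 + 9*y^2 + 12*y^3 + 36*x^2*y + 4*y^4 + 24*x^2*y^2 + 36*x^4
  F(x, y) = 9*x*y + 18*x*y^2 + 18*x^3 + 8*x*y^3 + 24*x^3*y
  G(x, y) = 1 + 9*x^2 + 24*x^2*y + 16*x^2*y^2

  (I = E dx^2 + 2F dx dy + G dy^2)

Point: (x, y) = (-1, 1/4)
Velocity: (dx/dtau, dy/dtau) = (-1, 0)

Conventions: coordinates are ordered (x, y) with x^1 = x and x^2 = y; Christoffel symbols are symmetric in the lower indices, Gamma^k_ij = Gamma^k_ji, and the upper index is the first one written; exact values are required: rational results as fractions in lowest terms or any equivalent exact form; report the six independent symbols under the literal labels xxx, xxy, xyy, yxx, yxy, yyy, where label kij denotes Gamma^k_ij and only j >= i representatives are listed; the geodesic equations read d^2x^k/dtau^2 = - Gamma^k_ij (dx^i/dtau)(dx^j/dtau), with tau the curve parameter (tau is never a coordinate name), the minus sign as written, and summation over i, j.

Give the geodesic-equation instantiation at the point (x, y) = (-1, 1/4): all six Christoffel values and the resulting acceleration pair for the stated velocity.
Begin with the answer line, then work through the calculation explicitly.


Answer: Gamma_xxx = -1760/1371, Gamma_xxy = 1760/4113, Gamma_xyy = -1760/4113, Gamma_yxx = 1024/1371, Gamma_yxy = -1024/4113, Gamma_yyy = 1024/4113; accelerations (d^2x/dtau^2, d^2y/dtau^2) = (1760/1371, -1024/1371)

E = 3089/64, F = -55/2, G = 17 at the point
E_x = -165, E_y = 55, F_x = 151/2, F_y = -87/2, G_x = -32, G_y = 32
EG - F^2 = 4113/64;  g^inv = (64/4113) * [[17, 55/2], [55/2, 3089/64]]
first-kind symbols [ij,l] = (1/2)(d_i g_jl + d_j g_il - d_l g_ij): [xx,x] = E_x/2 = -165/2, [xx,y] = F_x - E_y/2 = 48, [xy,x] = E_y/2 = 55/2, [xy,y] = G_x/2 = -16, [yy,x] = F_y - G_x/2 = -55/2, [yy,y] = G_y/2 = 16
Gamma^x_ij = (G*[ij,x] - F*[ij,y])/(EG - F^2), Gamma^y_ij = (E*[ij,y] - F*[ij,x])/(EG - F^2)
Gamma_xxx = -1760/1371, Gamma_xxy = 1760/4113, Gamma_xyy = -1760/4113, Gamma_yxx = 1024/1371, Gamma_yxy = -1024/4113, Gamma_yyy = 1024/4113
d^2x/dtau^2 = -(Gamma_xxx*(-1)^2 + 2*Gamma_xxy*(-1)*(0) + Gamma_xyy*(0)^2) = 1760/1371
d^2y/dtau^2 = -(Gamma_yxx*(-1)^2 + 2*Gamma_yxy*(-1)*(0) + Gamma_yyy*(0)^2) = -1024/1371


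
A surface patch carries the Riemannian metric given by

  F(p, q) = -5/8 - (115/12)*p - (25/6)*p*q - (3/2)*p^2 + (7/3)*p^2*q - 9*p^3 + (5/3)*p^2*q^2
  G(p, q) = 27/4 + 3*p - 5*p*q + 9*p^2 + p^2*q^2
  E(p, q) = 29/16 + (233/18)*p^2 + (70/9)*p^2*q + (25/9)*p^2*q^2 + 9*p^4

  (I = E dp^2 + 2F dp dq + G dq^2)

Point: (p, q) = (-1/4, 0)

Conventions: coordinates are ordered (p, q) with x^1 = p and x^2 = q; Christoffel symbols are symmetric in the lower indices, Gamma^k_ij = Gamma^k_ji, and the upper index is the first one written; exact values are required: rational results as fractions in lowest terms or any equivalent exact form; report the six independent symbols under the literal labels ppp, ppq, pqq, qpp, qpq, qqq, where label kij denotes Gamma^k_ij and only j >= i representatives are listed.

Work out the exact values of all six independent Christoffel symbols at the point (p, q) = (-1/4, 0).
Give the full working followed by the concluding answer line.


E = 6121/2304, F = 349/192, G = 105/16 at the point
E_p = -1013/144, E_q = 35/72, F_p = -505/48, F_q = 19/16, G_p = -3/2, G_q = 5/4
EG - F^2 = 65113/4608;  g^inv = (4608/65113) * [[105/16, -349/192], [-349/192, 6121/2304]]
first-kind symbols [ij,l] = (1/2)(d_i g_jl + d_j g_il - d_l g_ij): [pp,p] = E_p/2 = -1013/288, [pp,q] = F_p - E_q/2 = -775/72, [pq,p] = E_q/2 = 35/144, [pq,q] = G_p/2 = -3/4, [qq,p] = F_q - G_p/2 = 31/16, [qq,q] = G_q/2 = 5/8
Gamma^p_ij = (G*[ij,p] - F*[ij,q])/(EG - F^2), Gamma^q_ij = (E*[ij,q] - F*[ij,p])/(EG - F^2)

Answer: Gamma_ppp = -48620/195339, Gamma_ppq = 13632/65113, Gamma_pqq = 53355/65113, Gamma_qpp = -920791/586017, Gamma_qpq = -33652/195339, Gamma_qqq = -34309/260452


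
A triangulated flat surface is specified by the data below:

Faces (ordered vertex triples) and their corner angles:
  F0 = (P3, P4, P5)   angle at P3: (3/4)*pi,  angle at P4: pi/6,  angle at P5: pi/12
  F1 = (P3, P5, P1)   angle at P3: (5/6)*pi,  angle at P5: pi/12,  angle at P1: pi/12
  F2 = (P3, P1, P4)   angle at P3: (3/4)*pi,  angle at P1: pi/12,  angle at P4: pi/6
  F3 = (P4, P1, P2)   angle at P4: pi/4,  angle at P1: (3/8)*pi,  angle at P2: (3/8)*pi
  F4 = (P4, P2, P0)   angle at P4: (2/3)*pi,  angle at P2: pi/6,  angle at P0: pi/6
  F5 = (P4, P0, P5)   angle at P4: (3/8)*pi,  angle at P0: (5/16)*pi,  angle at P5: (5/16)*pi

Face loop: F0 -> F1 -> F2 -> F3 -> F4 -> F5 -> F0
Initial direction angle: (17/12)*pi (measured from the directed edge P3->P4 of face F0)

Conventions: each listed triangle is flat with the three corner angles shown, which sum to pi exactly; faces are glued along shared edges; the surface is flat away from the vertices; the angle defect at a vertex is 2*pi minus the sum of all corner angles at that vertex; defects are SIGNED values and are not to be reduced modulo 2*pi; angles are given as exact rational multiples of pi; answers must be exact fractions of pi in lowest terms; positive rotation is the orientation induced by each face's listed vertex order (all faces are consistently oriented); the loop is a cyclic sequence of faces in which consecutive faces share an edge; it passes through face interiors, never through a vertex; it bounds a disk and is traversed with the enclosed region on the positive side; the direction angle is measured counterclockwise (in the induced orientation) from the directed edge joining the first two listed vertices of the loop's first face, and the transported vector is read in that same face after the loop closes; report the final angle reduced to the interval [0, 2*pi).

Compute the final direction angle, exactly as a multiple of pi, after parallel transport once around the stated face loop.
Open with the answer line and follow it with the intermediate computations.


Answer: final direction angle = (35/24)*pi

enclosed vertex P3: corner angles sum to (7/3)*pi, defect = 2*pi - (7/3)*pi = -pi/3
enclosed vertex P4: corner angles sum to (13/8)*pi, defect = 2*pi - (13/8)*pi = (3/8)*pi
adding the enclosed defects to the starting angle (mod 2*pi, induced orientation) gives the holonomy
final angle = (17/12)*pi + pi/24 = (35/24)*pi (mod 2*pi)


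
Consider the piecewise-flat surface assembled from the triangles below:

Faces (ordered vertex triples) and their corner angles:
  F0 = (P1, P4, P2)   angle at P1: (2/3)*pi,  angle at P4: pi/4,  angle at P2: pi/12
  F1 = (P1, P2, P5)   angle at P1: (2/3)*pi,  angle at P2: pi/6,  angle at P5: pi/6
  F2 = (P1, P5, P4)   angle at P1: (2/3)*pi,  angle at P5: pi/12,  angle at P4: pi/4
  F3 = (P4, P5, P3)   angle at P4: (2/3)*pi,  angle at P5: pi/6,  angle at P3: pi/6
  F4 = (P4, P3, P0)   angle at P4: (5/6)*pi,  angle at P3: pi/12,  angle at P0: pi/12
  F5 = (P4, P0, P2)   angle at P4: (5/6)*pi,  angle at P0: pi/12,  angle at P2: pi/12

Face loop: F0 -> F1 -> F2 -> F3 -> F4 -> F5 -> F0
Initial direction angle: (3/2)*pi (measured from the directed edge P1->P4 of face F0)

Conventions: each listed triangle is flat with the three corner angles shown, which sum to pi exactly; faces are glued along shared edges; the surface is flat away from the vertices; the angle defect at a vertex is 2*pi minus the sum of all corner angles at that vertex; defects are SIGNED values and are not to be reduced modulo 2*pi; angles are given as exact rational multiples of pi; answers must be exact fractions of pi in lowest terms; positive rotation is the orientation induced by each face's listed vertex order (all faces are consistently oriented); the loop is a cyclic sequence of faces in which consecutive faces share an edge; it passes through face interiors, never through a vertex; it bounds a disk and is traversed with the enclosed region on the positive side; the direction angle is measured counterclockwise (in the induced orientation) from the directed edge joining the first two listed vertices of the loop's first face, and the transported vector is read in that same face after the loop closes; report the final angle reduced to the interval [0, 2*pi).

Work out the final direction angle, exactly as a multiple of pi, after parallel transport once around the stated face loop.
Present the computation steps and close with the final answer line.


enclosed vertex P1: corner angles sum to 2*pi, defect = 2*pi - 2*pi = 0
enclosed vertex P4: corner angles sum to (17/6)*pi, defect = 2*pi - (17/6)*pi = (-5/6)*pi
the rotation equals the total enclosed defect, so the final angle is initial + defects (mod 2*pi)
final angle = (3/2)*pi - (5/6)*pi = (2/3)*pi (mod 2*pi)

Answer: final direction angle = (2/3)*pi


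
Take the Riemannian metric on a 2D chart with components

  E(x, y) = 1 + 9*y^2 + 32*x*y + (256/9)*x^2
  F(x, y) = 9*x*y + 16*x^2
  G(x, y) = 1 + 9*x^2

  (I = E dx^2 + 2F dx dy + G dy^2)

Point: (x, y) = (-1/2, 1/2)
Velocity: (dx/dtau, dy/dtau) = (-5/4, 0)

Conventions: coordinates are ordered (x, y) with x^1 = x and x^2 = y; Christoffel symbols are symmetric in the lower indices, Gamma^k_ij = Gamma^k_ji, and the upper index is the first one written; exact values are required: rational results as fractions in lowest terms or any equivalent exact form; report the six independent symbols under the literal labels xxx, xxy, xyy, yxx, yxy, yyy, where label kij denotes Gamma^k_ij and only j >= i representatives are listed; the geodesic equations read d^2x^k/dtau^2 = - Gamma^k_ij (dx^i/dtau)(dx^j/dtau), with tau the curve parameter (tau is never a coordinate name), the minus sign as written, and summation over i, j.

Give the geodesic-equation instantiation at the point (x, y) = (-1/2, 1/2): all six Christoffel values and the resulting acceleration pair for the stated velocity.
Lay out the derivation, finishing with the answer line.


E = 85/36, F = 7/4, G = 13/4 at the point
E_x = -112/9, E_y = -7, F_x = -23/2, F_y = -9/2, G_x = -9, G_y = 0
EG - F^2 = 83/18;  g^inv = (18/83) * [[13/4, -7/4], [-7/4, 85/36]]
first-kind symbols [ij,l] = (1/2)(d_i g_jl + d_j g_il - d_l g_ij): [xx,x] = E_x/2 = -56/9, [xx,y] = F_x - E_y/2 = -8, [xy,x] = E_y/2 = -7/2, [xy,y] = G_x/2 = -9/2, [yy,x] = F_y - G_x/2 = 0, [yy,y] = G_y/2 = 0
Gamma^x_ij = (G*[ij,x] - F*[ij,y])/(EG - F^2), Gamma^y_ij = (E*[ij,y] - F*[ij,x])/(EG - F^2)
Gamma_xxx = -112/83, Gamma_xxy = -63/83, Gamma_xyy = 0, Gamma_yxx = -144/83, Gamma_yxy = -81/83, Gamma_yyy = 0
d^2x/dtau^2 = -(Gamma_xxx*(-5/4)^2 + 2*Gamma_xxy*(-5/4)*(0) + Gamma_xyy*(0)^2) = 175/83
d^2y/dtau^2 = -(Gamma_yxx*(-5/4)^2 + 2*Gamma_yxy*(-5/4)*(0) + Gamma_yyy*(0)^2) = 225/83

Answer: Gamma_xxx = -112/83, Gamma_xxy = -63/83, Gamma_xyy = 0, Gamma_yxx = -144/83, Gamma_yxy = -81/83, Gamma_yyy = 0; accelerations (d^2x/dtau^2, d^2y/dtau^2) = (175/83, 225/83)


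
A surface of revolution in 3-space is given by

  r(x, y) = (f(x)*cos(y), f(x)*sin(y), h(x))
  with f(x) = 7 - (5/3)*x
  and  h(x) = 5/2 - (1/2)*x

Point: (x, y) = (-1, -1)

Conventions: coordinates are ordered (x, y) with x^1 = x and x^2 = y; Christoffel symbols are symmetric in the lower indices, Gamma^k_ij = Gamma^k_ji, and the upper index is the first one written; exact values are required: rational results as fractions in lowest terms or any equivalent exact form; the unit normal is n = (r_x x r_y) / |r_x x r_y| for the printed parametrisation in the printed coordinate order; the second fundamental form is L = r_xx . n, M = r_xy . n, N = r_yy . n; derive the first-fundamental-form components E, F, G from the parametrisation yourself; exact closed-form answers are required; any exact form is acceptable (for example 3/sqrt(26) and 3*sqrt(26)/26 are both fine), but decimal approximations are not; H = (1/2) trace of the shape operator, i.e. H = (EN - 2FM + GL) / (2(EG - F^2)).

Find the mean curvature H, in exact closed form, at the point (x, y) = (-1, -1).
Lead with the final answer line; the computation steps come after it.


Answer: H = -9*sqrt(109)/5668

f = 26/3, f' = -5/3, f'' = 0, h' = -1/2, h'' = 0
E = 109/36, F = 0, G = 676/9; answer radicand W^2 = 109/36
unnormalised second-form numerators: l = 0, m = 0, n = -13/3; L = l/sqrt(109/36), and similarly M = m/sqrt(W^2), N = n/sqrt(W^2)
H = (E*n - 2*F*m + G*l) / (2*(EG - F^2)*sqrt(W^2)); E*n - 2*F*m + G*l = -1417/108, EG - F^2 = 18421/81, so H = (-3/104)/sqrt(109/36)


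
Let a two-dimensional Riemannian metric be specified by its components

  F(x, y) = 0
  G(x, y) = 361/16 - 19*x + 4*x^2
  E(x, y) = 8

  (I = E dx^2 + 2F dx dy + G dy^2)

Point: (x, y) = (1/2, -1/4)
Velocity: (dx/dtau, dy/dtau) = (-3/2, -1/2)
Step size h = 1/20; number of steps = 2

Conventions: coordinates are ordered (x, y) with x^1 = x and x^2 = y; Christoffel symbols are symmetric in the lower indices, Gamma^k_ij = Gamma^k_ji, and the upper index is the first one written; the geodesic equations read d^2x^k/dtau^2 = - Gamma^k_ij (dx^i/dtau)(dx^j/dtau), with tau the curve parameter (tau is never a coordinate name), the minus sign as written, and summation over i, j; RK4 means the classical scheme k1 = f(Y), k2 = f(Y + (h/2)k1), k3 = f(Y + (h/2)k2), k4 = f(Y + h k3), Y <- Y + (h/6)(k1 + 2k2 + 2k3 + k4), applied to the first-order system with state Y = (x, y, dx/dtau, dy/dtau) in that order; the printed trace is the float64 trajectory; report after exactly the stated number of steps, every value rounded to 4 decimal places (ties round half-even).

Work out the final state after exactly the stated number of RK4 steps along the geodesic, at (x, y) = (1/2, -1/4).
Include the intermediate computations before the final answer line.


f(Y) = (dx/dtau, dy/dtau, -Gamma^x_ij Y'^i Y'^j, -Gamma^y_ij Y'^i Y'^j) with the Gammas evaluated at the stage position; h = 0.050000; intermediate values shown to 6 dp
step 0: x = 0.5000, y = -0.2500, dx/dtau = -1.5000, dy/dtau = -0.5000
step 1:
  k1: at (x, y) = (0.500000, -0.250000), (dx/dtau, dy/dtau) = (-1.500000, -0.500000); Gamma_xxx = 0.000000, Gamma_xxy = 0.000000, Gamma_xyy = 0.937500, Gamma_yxx = 0.000000, Gamma_yxy = -0.533333, Gamma_yyy = 0.000000; k1 = (-1.500000, -0.500000, -0.234375, 0.800000)
  k2: at (x, y) = (0.462500, -0.262500), (dx/dtau, dy/dtau) = (-1.505859, -0.480000); Gamma_xxx = 0.000000, Gamma_xxy = 0.000000, Gamma_xyy = 0.956250, Gamma_yxx = 0.000000, Gamma_yxy = -0.522876, Gamma_yyy = 0.000000; k2 = (-1.505859, -0.480000, -0.220320, 0.755882)
  k3: at (x, y) = (0.462354, -0.262000), (dx/dtau, dy/dtau) = (-1.505508, -0.481103); Gamma_xxx = 0.000000, Gamma_xxy = 0.000000, Gamma_xyy = 0.956323, Gamma_yxx = 0.000000, Gamma_yxy = -0.522836, Gamma_yyy = 0.000000; k3 = (-1.505508, -0.481103, -0.221351, 0.757384)
  k4: at (x, y) = (0.424725, -0.274055), (dx/dtau, dy/dtau) = (-1.511068, -0.462131); Gamma_xxx = 0.000000, Gamma_xxy = 0.000000, Gamma_xyy = 0.975138, Gamma_yxx = 0.000000, Gamma_yxy = -0.512748, Gamma_yyy = 0.000000; k4 = (-1.511068, -0.462131, -0.208255, 0.716115)
  Y <- Y + (h/6)(k1 + 2k2 + 2k3 + k4): x = 0.4247, y = -0.2740, dx/dtau = -1.5110, dy/dtau = -0.4621
step 2:
  k1: at (x, y) = (0.424718, -0.274036), (dx/dtau, dy/dtau) = (-1.511050, -0.462145); Gamma_xxx = 0.000000, Gamma_xxy = 0.000000, Gamma_xyy = 0.975141, Gamma_yxx = 0.000000, Gamma_yxy = -0.512746, Gamma_yyy = 0.000000; k1 = (-1.511050, -0.462145, -0.208268, 0.716126)
  k2: at (x, y) = (0.386942, -0.285590), (dx/dtau, dy/dtau) = (-1.516256, -0.444241); Gamma_xxx = 0.000000, Gamma_xxy = 0.000000, Gamma_xyy = 0.994029, Gamma_yxx = 0.000000, Gamma_yxy = -0.503003, Gamma_yyy = 0.000000; k2 = (-1.516256, -0.444241, -0.196172, 0.677630)
  k3: at (x, y) = (0.386812, -0.285142), (dx/dtau, dy/dtau) = (-1.515954, -0.445204); Gamma_xxx = 0.000000, Gamma_xxy = 0.000000, Gamma_xyy = 0.994094, Gamma_yxx = 0.000000, Gamma_yxy = -0.502971, Gamma_yyy = 0.000000; k3 = (-1.515954, -0.445204, -0.197036, 0.678918)
  k4: at (x, y) = (0.348921, -0.296296), (dx/dtau, dy/dtau) = (-1.520902, -0.428199); Gamma_xxx = 0.000000, Gamma_xxy = 0.000000, Gamma_xyy = 1.013040, Gamma_yxx = 0.000000, Gamma_yxy = -0.493564, Gamma_yyy = 0.000000; k4 = (-1.520902, -0.428199, -0.185745, 0.642865)
  Y <- Y + (h/6)(k1 + 2k2 + 2k3 + k4): x = 0.3489, y = -0.2963, dx/dtau = -1.5209, dy/dtau = -0.4282

Answer: x = 0.3489, y = -0.2963, dx/dtau = -1.5209, dy/dtau = -0.4282


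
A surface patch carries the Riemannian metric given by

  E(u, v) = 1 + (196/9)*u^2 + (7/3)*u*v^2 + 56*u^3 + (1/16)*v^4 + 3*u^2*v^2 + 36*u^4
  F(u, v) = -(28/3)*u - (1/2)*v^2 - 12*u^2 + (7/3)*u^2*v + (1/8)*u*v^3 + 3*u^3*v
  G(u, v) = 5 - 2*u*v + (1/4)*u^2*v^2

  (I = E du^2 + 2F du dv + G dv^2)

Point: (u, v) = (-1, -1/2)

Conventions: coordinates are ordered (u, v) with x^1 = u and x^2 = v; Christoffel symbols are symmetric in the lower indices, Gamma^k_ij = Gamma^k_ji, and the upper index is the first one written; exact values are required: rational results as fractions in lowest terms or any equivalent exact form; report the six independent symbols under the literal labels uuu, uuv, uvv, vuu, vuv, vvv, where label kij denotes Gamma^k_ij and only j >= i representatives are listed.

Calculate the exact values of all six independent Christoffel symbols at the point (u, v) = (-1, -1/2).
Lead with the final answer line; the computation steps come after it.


Answer: Gamma_uuu = -2144/1259, Gamma_uuv = -804/13849, Gamma_uvv = -1608/13849, Gamma_vuu = 2688/1259, Gamma_vuv = 1008/13849, Gamma_vvv = 2016/13849

E = 6793/2304, F = -469/192, G = 65/16 at the point
E_u = -737/36, E_v = -67/96, F_u = 799/64, F_v = -25/96, G_u = 7/8, G_v = 7/4
EG - F^2 = 13849/2304;  g^inv = (2304/13849) * [[65/16, 469/192], [469/192, 6793/2304]]
first-kind symbols [ij,l] = (1/2)(d_i g_jl + d_j g_il - d_l g_ij): [uu,u] = E_u/2 = -737/72, [uu,v] = F_u - E_v/2 = 77/6, [uv,u] = E_v/2 = -67/192, [uv,v] = G_u/2 = 7/16, [vv,u] = F_v - G_u/2 = -67/96, [vv,v] = G_v/2 = 7/8
Gamma^u_ij = (G*[ij,u] - F*[ij,v])/(EG - F^2), Gamma^v_ij = (E*[ij,v] - F*[ij,u])/(EG - F^2)


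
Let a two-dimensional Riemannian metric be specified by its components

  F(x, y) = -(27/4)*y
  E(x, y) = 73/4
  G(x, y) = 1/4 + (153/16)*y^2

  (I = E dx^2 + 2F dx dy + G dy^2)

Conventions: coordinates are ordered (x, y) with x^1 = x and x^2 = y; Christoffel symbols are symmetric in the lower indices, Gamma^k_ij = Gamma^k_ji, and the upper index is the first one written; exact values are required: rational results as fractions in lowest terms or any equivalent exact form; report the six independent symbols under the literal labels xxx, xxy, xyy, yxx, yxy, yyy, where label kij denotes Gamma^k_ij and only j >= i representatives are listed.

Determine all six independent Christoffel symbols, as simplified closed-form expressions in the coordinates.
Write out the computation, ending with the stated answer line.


E = 73/4; F = -(27/4)*y; G = 1/4 + (153/16)*y^2
Gamma^k_ij = (1/2) g^{kl} (d_i g_jl + d_j g_il - d_l g_ij), with g^inv = (1/(EG-F^2)) [[G, -F], [-F, E]]
first partials: E_x = 0, E_y = 0, F_x = 0, F_y = -27/4, G_x = 0, G_y = (153/8)*y
D = EG - F^2 = 73/16 + (8253/64)*y^2
expanded: Gamma^x_xx = (G E_x - 2F F_x + F E_y)/(2D), Gamma^x_xy = (G E_y - F G_x)/(2D), Gamma^x_yy = (2G F_y - G G_x - F G_y)/(2D), Gamma^y_xx = (2E F_x - E E_y - F E_x)/(2D), Gamma^y_xy = (E G_x - F E_y)/(2D), Gamma^y_yy = (E G_y - 2F F_y + F G_x)/(2D); substitute and cancel common factors

Answer: Gamma_xxx = 0, Gamma_xxy = 0, Gamma_xyy = -108/(8253*y^2 + 292), Gamma_yxx = 0, Gamma_yxy = 0, Gamma_yyy = 8253*y/(8253*y^2 + 292)


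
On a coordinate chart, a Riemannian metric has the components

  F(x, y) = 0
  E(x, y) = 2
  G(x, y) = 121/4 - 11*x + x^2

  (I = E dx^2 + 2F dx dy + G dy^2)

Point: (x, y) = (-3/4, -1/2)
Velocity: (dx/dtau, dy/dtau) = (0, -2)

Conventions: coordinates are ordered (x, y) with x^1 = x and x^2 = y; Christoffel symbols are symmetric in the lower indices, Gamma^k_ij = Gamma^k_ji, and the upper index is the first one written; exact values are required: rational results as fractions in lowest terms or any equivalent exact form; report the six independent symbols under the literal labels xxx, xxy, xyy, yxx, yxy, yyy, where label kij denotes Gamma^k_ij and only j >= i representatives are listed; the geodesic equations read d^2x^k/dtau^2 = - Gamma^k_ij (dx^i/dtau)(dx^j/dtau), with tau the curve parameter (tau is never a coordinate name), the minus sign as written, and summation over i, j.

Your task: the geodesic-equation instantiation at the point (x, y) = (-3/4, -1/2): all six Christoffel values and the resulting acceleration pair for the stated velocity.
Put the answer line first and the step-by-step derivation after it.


Answer: Gamma_xxx = 0, Gamma_xxy = 0, Gamma_xyy = 25/8, Gamma_yxx = 0, Gamma_yxy = -4/25, Gamma_yyy = 0; accelerations (d^2x/dtau^2, d^2y/dtau^2) = (-25/2, 0)

E = 2, F = 0, G = 625/16 at the point
E_x = 0, E_y = 0, F_x = 0, F_y = 0, G_x = -25/2, G_y = 0
EG - F^2 = 625/8;  g^inv = (8/625) * [[625/16, 0], [0, 2]]
first-kind symbols [ij,l] = (1/2)(d_i g_jl + d_j g_il - d_l g_ij): [xx,x] = E_x/2 = 0, [xx,y] = F_x - E_y/2 = 0, [xy,x] = E_y/2 = 0, [xy,y] = G_x/2 = -25/4, [yy,x] = F_y - G_x/2 = 25/4, [yy,y] = G_y/2 = 0
Gamma^x_ij = (G*[ij,x] - F*[ij,y])/(EG - F^2), Gamma^y_ij = (E*[ij,y] - F*[ij,x])/(EG - F^2)
Gamma_xxx = 0, Gamma_xxy = 0, Gamma_xyy = 25/8, Gamma_yxx = 0, Gamma_yxy = -4/25, Gamma_yyy = 0
d^2x/dtau^2 = -(Gamma_xxx*(0)^2 + 2*Gamma_xxy*(0)*(-2) + Gamma_xyy*(-2)^2) = -25/2
d^2y/dtau^2 = -(Gamma_yxx*(0)^2 + 2*Gamma_yxy*(0)*(-2) + Gamma_yyy*(-2)^2) = 0


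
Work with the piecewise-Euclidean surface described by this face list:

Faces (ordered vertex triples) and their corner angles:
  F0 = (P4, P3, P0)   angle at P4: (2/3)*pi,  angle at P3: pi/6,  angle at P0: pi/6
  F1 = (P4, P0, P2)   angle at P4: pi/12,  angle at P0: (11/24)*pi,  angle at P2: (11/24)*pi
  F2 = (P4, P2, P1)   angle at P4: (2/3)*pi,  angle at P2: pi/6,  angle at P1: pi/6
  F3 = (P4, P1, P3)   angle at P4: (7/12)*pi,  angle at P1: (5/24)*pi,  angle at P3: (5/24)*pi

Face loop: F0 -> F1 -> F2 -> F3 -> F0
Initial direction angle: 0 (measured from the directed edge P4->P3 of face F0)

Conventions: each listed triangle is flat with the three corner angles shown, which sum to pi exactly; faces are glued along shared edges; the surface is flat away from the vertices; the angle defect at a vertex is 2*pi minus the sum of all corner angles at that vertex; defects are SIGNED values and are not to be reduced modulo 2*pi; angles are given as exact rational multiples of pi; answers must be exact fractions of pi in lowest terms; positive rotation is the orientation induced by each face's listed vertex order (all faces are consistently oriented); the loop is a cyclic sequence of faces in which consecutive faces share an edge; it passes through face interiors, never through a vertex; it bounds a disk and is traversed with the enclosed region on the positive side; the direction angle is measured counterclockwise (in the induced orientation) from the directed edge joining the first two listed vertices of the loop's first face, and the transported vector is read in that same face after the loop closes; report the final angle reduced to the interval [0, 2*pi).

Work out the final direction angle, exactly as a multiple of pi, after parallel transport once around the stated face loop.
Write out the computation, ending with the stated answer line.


enclosed vertex P4: corner angles sum to 2*pi, defect = 2*pi - 2*pi = 0
holonomy = initial angle + sum of enclosed defects (mod 2*pi), positive in the induced orientation
final angle = 0 + 0 = 0 (mod 2*pi)

Answer: final direction angle = 0
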